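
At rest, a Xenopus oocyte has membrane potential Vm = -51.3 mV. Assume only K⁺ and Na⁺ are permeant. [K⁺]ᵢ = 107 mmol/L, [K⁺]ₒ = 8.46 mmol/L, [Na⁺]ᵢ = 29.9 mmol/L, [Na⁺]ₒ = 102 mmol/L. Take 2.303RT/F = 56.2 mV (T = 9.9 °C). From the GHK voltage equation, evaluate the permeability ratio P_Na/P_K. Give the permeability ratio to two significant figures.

0.047

Let α = P_Na/P_K. GHK: Vm = 56.2·log₁₀[(Kₒ + α·Naₒ)/(Kᵢ + α·Naᵢ)].
10^(Vm/56.2) = 10^(-51.3/56.2) = 0.12223
So 0.12223·(Kᵢ + α·Naᵢ) = Kₒ + α·Naₒ → α = (0.12223·107.0 − 8.46) / (102.0 − 0.12223·29.9)
α = (13.08 − 8.46) / (102.0 − 3.655) = 4.619/98.35 = 0.04697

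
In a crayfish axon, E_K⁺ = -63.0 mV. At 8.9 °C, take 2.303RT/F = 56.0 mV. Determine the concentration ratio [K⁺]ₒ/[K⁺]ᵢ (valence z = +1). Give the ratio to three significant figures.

0.0750

log₁₀([out]/[in]) = E·z/(56.0) = -63.0 × 1 / 56.0 = -1.1250
[out]/[in] = 10^(-1.1250) = 0.07499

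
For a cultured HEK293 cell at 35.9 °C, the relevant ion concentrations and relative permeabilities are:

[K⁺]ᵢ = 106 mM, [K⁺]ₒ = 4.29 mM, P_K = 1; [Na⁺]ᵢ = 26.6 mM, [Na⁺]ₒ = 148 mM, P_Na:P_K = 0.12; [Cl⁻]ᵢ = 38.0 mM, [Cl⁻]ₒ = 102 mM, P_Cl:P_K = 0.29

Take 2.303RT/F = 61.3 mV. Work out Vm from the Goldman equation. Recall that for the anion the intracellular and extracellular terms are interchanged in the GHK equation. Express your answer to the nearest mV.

-38 mV

Vm = 61.3 · log₁₀[(Σ P·[cation]ₒ + Σ P·[anion]ᵢ) / (Σ P·[cation]ᵢ + Σ P·[anion]ₒ)]
Numerator = 1×4.29 + 0.12×148 + 0.29×38.0 = 33.07
Denominator = 1×106 + 0.12×26.6 + 0.29×102 = 138.8
Vm = 61.3 · log₁₀(0.2383) = 61.3 × (-0.6229) = -38.18 mV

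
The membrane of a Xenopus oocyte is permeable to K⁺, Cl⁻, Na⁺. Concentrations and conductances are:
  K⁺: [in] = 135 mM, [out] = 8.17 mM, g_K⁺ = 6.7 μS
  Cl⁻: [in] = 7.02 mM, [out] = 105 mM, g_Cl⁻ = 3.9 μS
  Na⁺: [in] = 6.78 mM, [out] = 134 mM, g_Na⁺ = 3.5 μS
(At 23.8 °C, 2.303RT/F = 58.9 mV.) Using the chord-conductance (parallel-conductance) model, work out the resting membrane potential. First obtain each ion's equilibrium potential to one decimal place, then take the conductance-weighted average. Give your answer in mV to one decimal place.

E_K⁺ = (58.9/1)·log₁₀(8.17/135) = -71.7 mV
E_Cl⁻ = (58.9/-1)·log₁₀(105/7.02) = -69.2 mV
E_Na⁺ = (58.9/1)·log₁₀(134/6.78) = 76.3 mV
Vm = (Σ gᵢEᵢ)/(Σ gᵢ) = (6.7·-71.7 + 3.9·-69.2 + 3.5·76.3) / (6.7 + 3.9 + 3.5)
= -483.22 / 14.1 = -34.27 mV

-34.3 mV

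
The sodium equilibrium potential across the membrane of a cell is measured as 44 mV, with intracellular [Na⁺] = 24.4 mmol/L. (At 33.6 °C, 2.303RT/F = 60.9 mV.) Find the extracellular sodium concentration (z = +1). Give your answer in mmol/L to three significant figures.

Nernst: E = (60.9/1) · log₁₀([out]/[in]), so log₁₀([out]/[in]) = 44.0 × 1 / 60.9 = 0.7225.
[out]/[in] = 10^(0.7225) = 5.278.
[out] = 5.278 × 24.4 = 128.8 mmol/L.

129 mmol/L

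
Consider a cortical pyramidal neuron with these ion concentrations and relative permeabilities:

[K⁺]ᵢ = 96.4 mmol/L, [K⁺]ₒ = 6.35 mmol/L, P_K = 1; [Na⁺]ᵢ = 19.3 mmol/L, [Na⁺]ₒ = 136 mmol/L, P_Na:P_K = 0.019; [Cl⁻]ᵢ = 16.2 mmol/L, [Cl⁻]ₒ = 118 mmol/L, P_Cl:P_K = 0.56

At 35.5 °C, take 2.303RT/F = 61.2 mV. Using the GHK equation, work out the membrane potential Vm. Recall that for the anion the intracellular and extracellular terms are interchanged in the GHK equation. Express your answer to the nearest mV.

Vm = 61.2 · log₁₀[(Σ P·[cation]ₒ + Σ P·[anion]ᵢ) / (Σ P·[cation]ᵢ + Σ P·[anion]ₒ)]
Numerator = 1×6.35 + 0.019×136 + 0.56×16.2 = 18.01
Denominator = 1×96.4 + 0.019×19.3 + 0.56×118 = 162.8
Vm = 61.2 · log₁₀(0.11057) = 61.2 × (-0.9564) = -58.53 mV

-59 mV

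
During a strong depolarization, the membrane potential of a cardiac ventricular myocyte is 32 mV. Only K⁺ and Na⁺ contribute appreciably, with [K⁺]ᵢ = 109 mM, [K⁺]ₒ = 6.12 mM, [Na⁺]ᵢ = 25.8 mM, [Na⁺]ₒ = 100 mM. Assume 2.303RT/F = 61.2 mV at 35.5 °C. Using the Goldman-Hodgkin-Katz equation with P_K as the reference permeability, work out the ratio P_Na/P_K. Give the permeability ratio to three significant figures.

25.5

Let α = P_Na/P_K. GHK: Vm = 61.2·log₁₀[(Kₒ + α·Naₒ)/(Kᵢ + α·Naᵢ)].
10^(Vm/61.2) = 10^(32.0/61.2) = 3.3333
So 3.3333·(Kᵢ + α·Naᵢ) = Kₒ + α·Naₒ → α = (3.3333·109.0 − 6.12) / (100.0 − 3.3333·25.8)
α = (363.3 − 6.12) / (100.0 − 86) = 357.2/14 = 25.51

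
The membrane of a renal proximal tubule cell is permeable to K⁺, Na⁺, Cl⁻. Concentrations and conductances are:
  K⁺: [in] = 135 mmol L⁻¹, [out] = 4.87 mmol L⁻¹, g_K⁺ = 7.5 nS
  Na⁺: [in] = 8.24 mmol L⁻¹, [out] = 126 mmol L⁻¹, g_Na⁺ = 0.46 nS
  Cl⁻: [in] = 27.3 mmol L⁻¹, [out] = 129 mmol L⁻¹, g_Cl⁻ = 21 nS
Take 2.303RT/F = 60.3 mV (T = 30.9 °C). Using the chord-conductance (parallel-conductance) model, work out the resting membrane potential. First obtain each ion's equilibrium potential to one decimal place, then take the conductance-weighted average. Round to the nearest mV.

E_K⁺ = (60.3/1)·log₁₀(4.87/135) = -87.0 mV
E_Na⁺ = (60.3/1)·log₁₀(126/8.24) = 71.4 mV
E_Cl⁻ = (60.3/-1)·log₁₀(129/27.3) = -40.7 mV
Vm = (Σ gᵢEᵢ)/(Σ gᵢ) = (7.5·-87.0 + 0.46·71.4 + 21·-40.7) / (7.5 + 0.46 + 21)
= -1474.36 / 28.96 = -50.91 mV

-51 mV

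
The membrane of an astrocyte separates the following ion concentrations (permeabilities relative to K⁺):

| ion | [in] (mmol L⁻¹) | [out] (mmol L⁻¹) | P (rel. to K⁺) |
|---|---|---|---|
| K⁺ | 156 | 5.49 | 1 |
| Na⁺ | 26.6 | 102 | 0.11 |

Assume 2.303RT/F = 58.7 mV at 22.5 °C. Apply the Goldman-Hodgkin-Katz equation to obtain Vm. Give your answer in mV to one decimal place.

-57.4 mV

Vm = 58.7 · log₁₀[(Σ P·[cation]ₒ + Σ P·[anion]ᵢ) / (Σ P·[cation]ᵢ + Σ P·[anion]ₒ)]
Numerator = 1×5.49 + 0.11×102 = 16.71
Denominator = 1×156 + 0.11×26.6 = 158.9
Vm = 58.7 · log₁₀(0.10514) = 58.7 × (-0.9782) = -57.42 mV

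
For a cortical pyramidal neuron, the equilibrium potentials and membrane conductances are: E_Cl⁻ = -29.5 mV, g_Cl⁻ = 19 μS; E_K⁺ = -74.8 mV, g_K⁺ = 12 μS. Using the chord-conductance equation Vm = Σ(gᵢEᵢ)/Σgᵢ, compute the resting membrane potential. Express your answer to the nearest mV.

-47 mV

Σ gᵢEᵢ = 19·(-29.5) + 12·(-74.8) = -1458.10
Σ gᵢ = 19 + 12 = 31
Vm = -1458.10 / 31 = -47.04 mV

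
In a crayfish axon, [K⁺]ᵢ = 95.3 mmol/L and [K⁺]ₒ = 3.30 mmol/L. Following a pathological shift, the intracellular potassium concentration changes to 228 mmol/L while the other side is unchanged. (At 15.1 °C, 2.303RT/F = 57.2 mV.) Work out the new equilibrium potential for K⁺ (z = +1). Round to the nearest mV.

-105 mV

After the shift: [K⁺]_out = 3.30, [K⁺]_in = 228 mmol/L.
E_new = (57.2/1)·log₁₀(3.30/228) = 57.20 · (-1.8394) = -105.21 mV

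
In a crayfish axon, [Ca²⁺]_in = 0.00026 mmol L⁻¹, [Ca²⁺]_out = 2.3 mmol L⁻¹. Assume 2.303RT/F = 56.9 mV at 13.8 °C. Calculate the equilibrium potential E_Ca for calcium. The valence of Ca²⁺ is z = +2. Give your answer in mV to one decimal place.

112.3 mV

E = (56.9/z) · log₁₀([Ca²⁺]_out/[Ca²⁺]_in) with z = +2.
= (56.9/2) · log₁₀(2.3/0.00026) = 28.45 · log₁₀(8846)
= 28.45 · (3.9468) = 112.29 mV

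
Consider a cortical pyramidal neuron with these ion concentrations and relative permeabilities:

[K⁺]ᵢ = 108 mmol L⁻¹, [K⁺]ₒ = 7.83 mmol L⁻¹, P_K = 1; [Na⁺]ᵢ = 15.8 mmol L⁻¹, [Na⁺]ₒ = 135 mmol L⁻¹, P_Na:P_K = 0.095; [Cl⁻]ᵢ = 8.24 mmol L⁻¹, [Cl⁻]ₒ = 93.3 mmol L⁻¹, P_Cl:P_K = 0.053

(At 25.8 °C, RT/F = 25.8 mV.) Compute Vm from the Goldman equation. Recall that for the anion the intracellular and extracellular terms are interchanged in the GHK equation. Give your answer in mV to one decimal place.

Vm = 25.8 · ln[(Σ P·[cation]ₒ + Σ P·[anion]ᵢ) / (Σ P·[cation]ᵢ + Σ P·[anion]ₒ)]
Numerator = 1×7.83 + 0.095×135 + 0.053×8.24 = 21.09
Denominator = 1×108 + 0.095×15.8 + 0.053×93.3 = 114.4
Vm = 25.8 · ln(0.18429) = 25.8 × (-1.6912) = -43.63 mV

-43.6 mV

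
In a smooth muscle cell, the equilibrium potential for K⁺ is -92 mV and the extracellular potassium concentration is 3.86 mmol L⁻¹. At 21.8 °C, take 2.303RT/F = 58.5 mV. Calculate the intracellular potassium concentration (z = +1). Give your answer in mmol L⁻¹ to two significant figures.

Nernst: E = (58.5/1) · log₁₀([out]/[in]), so log₁₀([out]/[in]) = -92.0 × 1 / 58.5 = -1.5726.
[out]/[in] = 10^(-1.5726) = 0.02675.
[in] = 3.86 / 0.02675 = 144.3 mmol L⁻¹.

140 mmol L⁻¹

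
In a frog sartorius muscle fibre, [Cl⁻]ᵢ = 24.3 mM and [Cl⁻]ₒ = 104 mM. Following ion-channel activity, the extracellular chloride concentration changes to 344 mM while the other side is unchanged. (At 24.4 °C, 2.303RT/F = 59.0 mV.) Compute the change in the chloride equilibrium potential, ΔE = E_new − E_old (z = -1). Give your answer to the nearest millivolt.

-31 mV

E_old = (59.0/-1)·log₁₀(104/24.3) = -37.25 mV
E_new = (59.0/-1)·log₁₀(344/24.3) = -67.91 mV
ΔE = -67.91 − (-37.25) = -30.65 mV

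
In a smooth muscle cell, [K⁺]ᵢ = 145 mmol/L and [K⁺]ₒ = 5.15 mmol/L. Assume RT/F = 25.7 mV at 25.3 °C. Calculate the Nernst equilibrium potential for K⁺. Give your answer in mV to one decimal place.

-85.8 mV

E = (25.7/z) · ln([K⁺]_out/[K⁺]_in) with z = +1.
= (25.7/1) · ln(5.15/145) = 25.70 · ln(0.03552)
= 25.70 · (-3.3377) = -85.78 mV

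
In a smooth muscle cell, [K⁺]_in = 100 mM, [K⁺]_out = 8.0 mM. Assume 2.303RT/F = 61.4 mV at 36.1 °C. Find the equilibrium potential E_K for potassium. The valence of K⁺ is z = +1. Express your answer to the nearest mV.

E = (61.4/z) · log₁₀([K⁺]_out/[K⁺]_in) with z = +1.
= (61.4/1) · log₁₀(8.0/100) = 61.40 · log₁₀(0.08)
= 61.40 · (-1.0969) = -67.35 mV

-67 mV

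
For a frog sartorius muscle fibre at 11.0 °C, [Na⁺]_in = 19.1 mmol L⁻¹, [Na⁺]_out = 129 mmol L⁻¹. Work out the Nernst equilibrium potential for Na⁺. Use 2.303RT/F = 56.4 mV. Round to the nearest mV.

47 mV

E = (56.4/z) · log₁₀([Na⁺]_out/[Na⁺]_in) with z = +1.
= (56.4/1) · log₁₀(129/19.1) = 56.40 · log₁₀(6.754)
= 56.40 · (0.8296) = 46.79 mV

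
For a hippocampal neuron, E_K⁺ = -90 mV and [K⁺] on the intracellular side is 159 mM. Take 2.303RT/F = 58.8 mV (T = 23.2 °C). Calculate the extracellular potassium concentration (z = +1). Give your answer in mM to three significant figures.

4.69 mM

Nernst: E = (58.8/1) · log₁₀([out]/[in]), so log₁₀([out]/[in]) = -90.0 × 1 / 58.8 = -1.5306.
[out]/[in] = 10^(-1.5306) = 0.02947.
[out] = 0.02947 × 159 = 4.686 mM.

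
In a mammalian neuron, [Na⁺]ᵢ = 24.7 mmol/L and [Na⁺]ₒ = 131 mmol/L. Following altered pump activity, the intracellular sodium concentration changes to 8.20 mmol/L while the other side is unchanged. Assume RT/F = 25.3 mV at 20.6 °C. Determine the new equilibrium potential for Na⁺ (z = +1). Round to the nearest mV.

70 mV

After the shift: [Na⁺]_out = 131, [Na⁺]_in = 8.20 mmol/L.
E_new = (25.3/1)·ln(131/8.20) = 25.30 · (2.7711) = 70.11 mV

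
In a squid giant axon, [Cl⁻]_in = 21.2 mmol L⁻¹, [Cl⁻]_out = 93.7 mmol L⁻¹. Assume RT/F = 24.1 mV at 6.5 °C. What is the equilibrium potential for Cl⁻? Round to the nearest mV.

-36 mV

E = (24.1/z) · ln([Cl⁻]_out/[Cl⁻]_in) with z = -1.
For an anion, dividing by z = -1 reverses the sign.
= (24.1/-1) · ln(93.7/21.2) = -24.10 · ln(4.42)
= -24.10 · (1.4861) = -35.81 mV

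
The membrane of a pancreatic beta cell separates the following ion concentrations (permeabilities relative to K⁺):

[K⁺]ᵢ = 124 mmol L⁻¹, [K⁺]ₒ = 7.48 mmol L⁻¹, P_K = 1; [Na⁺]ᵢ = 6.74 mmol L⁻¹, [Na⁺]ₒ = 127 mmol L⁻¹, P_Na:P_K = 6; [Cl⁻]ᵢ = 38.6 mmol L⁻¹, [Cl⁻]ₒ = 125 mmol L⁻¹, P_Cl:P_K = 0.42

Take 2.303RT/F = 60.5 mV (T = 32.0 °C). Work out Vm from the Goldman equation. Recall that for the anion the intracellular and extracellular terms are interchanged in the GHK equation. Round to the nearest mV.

34 mV

Vm = 60.5 · log₁₀[(Σ P·[cation]ₒ + Σ P·[anion]ᵢ) / (Σ P·[cation]ᵢ + Σ P·[anion]ₒ)]
Numerator = 1×7.48 + 6×127 + 0.42×38.6 = 785.7
Denominator = 1×124 + 6×6.74 + 0.42×125 = 216.9
Vm = 60.5 · log₁₀(3.6217) = 60.5 × (0.5589) = 33.81 mV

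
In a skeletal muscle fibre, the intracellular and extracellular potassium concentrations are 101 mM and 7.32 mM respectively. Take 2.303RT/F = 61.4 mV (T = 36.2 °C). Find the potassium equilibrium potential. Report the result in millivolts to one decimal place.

-70.0 mV

E = (61.4/z) · log₁₀([K⁺]_out/[K⁺]_in) with z = +1.
= (61.4/1) · log₁₀(7.32/101) = 61.40 · log₁₀(0.07248)
= 61.40 · (-1.1398) = -69.98 mV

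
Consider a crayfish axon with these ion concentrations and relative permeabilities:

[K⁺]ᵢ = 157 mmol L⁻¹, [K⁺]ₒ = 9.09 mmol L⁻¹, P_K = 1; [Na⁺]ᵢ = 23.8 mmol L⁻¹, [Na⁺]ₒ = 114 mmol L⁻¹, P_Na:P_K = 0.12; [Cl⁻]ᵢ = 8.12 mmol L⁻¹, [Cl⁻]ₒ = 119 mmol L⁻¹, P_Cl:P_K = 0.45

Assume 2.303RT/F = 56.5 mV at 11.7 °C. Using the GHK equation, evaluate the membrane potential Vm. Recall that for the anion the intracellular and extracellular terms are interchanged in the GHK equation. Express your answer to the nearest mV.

Vm = 56.5 · log₁₀[(Σ P·[cation]ₒ + Σ P·[anion]ᵢ) / (Σ P·[cation]ᵢ + Σ P·[anion]ₒ)]
Numerator = 1×9.09 + 0.12×114 + 0.45×8.12 = 26.42
Denominator = 1×157 + 0.12×23.8 + 0.45×119 = 213.4
Vm = 56.5 · log₁₀(0.12382) = 56.5 × (-0.9072) = -51.26 mV

-51 mV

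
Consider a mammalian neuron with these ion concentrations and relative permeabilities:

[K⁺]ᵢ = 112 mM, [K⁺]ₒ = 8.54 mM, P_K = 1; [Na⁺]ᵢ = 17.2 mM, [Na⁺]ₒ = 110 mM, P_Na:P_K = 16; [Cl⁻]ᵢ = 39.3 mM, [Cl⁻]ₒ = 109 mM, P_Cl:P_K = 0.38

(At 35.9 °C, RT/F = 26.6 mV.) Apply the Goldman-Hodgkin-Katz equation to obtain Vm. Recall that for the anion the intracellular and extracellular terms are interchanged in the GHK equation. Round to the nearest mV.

38 mV

Vm = 26.6 · ln[(Σ P·[cation]ₒ + Σ P·[anion]ᵢ) / (Σ P·[cation]ᵢ + Σ P·[anion]ₒ)]
Numerator = 1×8.54 + 16×110 + 0.38×39.3 = 1783
Denominator = 1×112 + 16×17.2 + 0.38×109 = 428.6
Vm = 26.6 · ln(4.161) = 26.6 × (1.4257) = 37.92 mV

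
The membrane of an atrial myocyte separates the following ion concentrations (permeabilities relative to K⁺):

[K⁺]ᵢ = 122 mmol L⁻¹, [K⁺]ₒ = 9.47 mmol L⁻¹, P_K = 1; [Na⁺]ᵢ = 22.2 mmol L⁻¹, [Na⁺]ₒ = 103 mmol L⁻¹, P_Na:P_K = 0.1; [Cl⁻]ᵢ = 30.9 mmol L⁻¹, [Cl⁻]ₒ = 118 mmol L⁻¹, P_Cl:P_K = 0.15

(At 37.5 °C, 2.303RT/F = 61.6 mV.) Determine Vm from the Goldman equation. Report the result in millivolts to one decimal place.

-47.1 mV

Vm = 61.6 · log₁₀[(Σ P·[cation]ₒ + Σ P·[anion]ᵢ) / (Σ P·[cation]ᵢ + Σ P·[anion]ₒ)]
Numerator = 1×9.47 + 0.1×103 + 0.15×30.9 = 24.41
Denominator = 1×122 + 0.1×22.2 + 0.15×118 = 141.9
Vm = 61.6 · log₁₀(0.17196) = 61.6 × (-0.7646) = -47.10 mV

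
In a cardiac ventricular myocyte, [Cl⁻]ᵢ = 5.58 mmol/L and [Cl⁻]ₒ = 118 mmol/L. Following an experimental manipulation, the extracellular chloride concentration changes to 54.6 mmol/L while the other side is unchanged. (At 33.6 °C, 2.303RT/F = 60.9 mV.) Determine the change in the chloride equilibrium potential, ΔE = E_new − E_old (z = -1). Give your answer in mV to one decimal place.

20.4 mV

E_old = (60.9/-1)·log₁₀(118/5.58) = -80.71 mV
E_new = (60.9/-1)·log₁₀(54.6/5.58) = -60.33 mV
ΔE = -60.33 − (-80.71) = 20.38 mV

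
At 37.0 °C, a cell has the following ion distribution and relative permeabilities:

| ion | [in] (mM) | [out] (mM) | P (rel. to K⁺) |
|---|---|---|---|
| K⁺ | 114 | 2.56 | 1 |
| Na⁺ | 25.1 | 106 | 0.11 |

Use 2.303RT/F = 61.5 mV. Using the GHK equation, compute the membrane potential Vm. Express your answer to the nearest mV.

-56 mV

Vm = 61.5 · log₁₀[(Σ P·[cation]ₒ + Σ P·[anion]ᵢ) / (Σ P·[cation]ᵢ + Σ P·[anion]ₒ)]
Numerator = 1×2.56 + 0.11×106 = 14.22
Denominator = 1×114 + 0.11×25.1 = 116.8
Vm = 61.5 · log₁₀(0.12179) = 61.5 × (-0.9144) = -56.24 mV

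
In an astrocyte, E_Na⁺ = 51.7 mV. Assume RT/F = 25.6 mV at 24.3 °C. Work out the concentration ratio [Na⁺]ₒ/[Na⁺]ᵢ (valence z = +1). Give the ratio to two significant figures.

7.5

ln([out]/[in]) = E·z/(25.6) = 51.7 × 1 / 25.6 = 2.0195
[out]/[in] = e^(2.0195) = 7.535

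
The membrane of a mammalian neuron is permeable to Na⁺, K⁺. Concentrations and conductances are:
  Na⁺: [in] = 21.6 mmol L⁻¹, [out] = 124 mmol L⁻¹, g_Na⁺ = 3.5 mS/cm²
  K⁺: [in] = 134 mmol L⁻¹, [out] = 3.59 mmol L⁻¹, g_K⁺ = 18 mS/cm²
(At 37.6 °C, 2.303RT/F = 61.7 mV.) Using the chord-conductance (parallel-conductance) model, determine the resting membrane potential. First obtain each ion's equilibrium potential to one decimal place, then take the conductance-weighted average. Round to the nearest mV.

-74 mV

E_Na⁺ = (61.7/1)·log₁₀(124/21.6) = 46.8 mV
E_K⁺ = (61.7/1)·log₁₀(3.59/134) = -97.0 mV
Vm = (Σ gᵢEᵢ)/(Σ gᵢ) = (3.5·46.8 + 18·-97.0) / (3.5 + 18)
= -1582.20 / 21.5 = -73.59 mV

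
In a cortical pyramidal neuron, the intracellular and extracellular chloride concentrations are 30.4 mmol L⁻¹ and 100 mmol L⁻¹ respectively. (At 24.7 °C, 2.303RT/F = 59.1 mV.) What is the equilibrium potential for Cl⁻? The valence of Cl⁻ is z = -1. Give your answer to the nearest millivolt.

-31 mV

E = (59.1/z) · log₁₀([Cl⁻]_out/[Cl⁻]_in) with z = -1.
For an anion, dividing by z = -1 reverses the sign.
= (59.1/-1) · log₁₀(100/30.4) = -59.10 · log₁₀(3.289)
= -59.10 · (0.5171) = -30.56 mV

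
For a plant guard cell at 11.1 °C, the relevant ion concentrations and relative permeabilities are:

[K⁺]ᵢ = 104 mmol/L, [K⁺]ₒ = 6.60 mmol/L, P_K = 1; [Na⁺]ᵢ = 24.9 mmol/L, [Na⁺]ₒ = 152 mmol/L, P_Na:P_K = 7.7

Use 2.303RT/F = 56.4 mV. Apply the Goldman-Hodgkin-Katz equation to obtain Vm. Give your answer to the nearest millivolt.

34 mV

Vm = 56.4 · log₁₀[(Σ P·[cation]ₒ + Σ P·[anion]ᵢ) / (Σ P·[cation]ᵢ + Σ P·[anion]ₒ)]
Numerator = 1×6.60 + 7.7×152 = 1177
Denominator = 1×104 + 7.7×24.9 = 295.7
Vm = 56.4 · log₁₀(3.98) = 56.4 × (0.5999) = 33.83 mV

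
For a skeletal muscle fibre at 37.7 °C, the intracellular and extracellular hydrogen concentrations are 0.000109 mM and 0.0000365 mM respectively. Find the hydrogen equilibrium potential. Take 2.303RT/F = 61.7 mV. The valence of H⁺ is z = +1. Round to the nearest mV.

E = (61.7/z) · log₁₀([H⁺]_out/[H⁺]_in) with z = +1.
= (61.7/1) · log₁₀(0.0000365/0.000109) = 61.70 · log₁₀(0.3349)
= 61.70 · (-0.4751) = -29.32 mV

-29 mV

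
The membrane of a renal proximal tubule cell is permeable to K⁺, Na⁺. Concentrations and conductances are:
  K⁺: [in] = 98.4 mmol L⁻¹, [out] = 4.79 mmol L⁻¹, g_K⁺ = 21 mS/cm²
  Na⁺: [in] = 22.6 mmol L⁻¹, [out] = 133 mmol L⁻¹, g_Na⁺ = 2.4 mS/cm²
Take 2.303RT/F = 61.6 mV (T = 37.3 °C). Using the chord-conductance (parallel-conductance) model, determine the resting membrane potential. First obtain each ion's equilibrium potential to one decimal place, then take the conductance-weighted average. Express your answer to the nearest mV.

E_K⁺ = (61.6/1)·log₁₀(4.79/98.4) = -80.9 mV
E_Na⁺ = (61.6/1)·log₁₀(133/22.6) = 47.4 mV
Vm = (Σ gᵢEᵢ)/(Σ gᵢ) = (21·-80.9 + 2.4·47.4) / (21 + 2.4)
= -1585.14 / 23.4 = -67.74 mV

-68 mV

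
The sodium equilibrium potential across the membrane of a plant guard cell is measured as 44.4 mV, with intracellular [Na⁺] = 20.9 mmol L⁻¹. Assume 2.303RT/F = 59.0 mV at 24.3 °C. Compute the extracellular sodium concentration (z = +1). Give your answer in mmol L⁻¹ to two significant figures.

120 mmol L⁻¹

Nernst: E = (59.0/1) · log₁₀([out]/[in]), so log₁₀([out]/[in]) = 44.4 × 1 / 59.0 = 0.7525.
[out]/[in] = 10^(0.7525) = 5.656.
[out] = 5.656 × 20.9 = 118.2 mmol L⁻¹.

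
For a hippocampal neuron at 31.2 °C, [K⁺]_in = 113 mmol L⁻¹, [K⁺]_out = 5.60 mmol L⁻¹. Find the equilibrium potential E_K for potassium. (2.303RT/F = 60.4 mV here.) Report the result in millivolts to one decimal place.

E = (60.4/z) · log₁₀([K⁺]_out/[K⁺]_in) with z = +1.
= (60.4/1) · log₁₀(5.60/113) = 60.40 · log₁₀(0.04956)
= 60.40 · (-1.3049) = -78.82 mV

-78.8 mV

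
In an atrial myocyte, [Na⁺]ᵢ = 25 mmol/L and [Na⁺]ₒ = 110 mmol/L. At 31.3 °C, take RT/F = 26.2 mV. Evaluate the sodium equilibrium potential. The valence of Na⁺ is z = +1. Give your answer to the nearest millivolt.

39 mV

E = (26.2/z) · ln([Na⁺]_out/[Na⁺]_in) with z = +1.
= (26.2/1) · ln(110/25) = 26.20 · ln(4.4)
= 26.20 · (1.4816) = 38.82 mV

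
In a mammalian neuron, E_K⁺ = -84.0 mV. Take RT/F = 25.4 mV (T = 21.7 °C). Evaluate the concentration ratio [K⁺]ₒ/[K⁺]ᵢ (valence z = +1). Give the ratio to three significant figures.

0.0366

ln([out]/[in]) = E·z/(25.4) = -84.0 × 1 / 25.4 = -3.3071
[out]/[in] = e^(-3.3071) = 0.03662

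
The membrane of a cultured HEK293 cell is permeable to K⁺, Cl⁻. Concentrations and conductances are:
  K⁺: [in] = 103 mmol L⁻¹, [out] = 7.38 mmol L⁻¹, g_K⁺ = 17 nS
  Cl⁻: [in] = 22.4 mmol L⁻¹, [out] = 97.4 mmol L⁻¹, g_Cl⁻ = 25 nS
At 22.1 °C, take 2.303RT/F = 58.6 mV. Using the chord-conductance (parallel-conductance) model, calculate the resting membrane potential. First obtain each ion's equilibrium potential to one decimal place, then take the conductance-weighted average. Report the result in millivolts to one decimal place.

E_K⁺ = (58.6/1)·log₁₀(7.38/103) = -67.1 mV
E_Cl⁻ = (58.6/-1)·log₁₀(97.4/22.4) = -37.4 mV
Vm = (Σ gᵢEᵢ)/(Σ gᵢ) = (17·-67.1 + 25·-37.4) / (17 + 25)
= -2075.70 / 42 = -49.42 mV

-49.4 mV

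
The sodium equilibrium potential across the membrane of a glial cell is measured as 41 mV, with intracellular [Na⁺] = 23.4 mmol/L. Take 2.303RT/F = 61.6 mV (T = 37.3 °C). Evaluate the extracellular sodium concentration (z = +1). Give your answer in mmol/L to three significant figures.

Nernst: E = (61.6/1) · log₁₀([out]/[in]), so log₁₀([out]/[in]) = 41.0 × 1 / 61.6 = 0.6656.
[out]/[in] = 10^(0.6656) = 4.63.
[out] = 4.63 × 23.4 = 108.3 mmol/L.

108 mmol/L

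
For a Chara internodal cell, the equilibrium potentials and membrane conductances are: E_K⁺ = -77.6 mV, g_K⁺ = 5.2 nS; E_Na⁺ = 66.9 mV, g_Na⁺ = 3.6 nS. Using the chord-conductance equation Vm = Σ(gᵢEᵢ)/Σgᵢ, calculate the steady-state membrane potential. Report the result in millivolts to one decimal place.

Σ gᵢEᵢ = 5.2·(-77.6) + 3.6·(66.9) = -162.68
Σ gᵢ = 5.2 + 3.6 = 8.8
Vm = -162.68 / 8.8 = -18.49 mV

-18.5 mV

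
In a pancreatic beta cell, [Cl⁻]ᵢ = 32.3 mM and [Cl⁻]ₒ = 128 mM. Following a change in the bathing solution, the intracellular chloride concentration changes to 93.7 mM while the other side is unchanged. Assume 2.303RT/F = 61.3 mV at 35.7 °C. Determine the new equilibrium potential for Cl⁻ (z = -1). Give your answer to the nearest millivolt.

-8 mV

After the shift: [Cl⁻]_out = 128, [Cl⁻]_in = 93.7 mM.
E_new = (61.3/-1)·log₁₀(128/93.7) = -61.30 · (0.1355) = -8.30 mV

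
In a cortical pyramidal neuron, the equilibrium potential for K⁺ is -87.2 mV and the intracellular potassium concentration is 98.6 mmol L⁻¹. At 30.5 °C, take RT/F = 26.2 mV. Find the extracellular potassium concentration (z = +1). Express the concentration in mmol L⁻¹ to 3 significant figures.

Nernst: E = (26.2/1) · ln([out]/[in]), so ln([out]/[in]) = -87.2 × 1 / 26.2 = -3.3282.
[out]/[in] = e^(-3.3282) = 0.03586.
[out] = 0.03586 × 98.6 = 3.535 mmol L⁻¹.

3.54 mmol L⁻¹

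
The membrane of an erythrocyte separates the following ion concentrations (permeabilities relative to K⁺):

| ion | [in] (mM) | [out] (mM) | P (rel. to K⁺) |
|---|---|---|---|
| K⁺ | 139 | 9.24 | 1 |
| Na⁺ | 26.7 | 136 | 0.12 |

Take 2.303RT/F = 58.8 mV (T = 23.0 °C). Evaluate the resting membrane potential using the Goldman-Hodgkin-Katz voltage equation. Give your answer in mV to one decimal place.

-43.8 mV

Vm = 58.8 · log₁₀[(Σ P·[cation]ₒ + Σ P·[anion]ᵢ) / (Σ P·[cation]ᵢ + Σ P·[anion]ₒ)]
Numerator = 1×9.24 + 0.12×136 = 25.56
Denominator = 1×139 + 0.12×26.7 = 142.2
Vm = 58.8 · log₁₀(0.17974) = 58.8 × (-0.7454) = -43.83 mV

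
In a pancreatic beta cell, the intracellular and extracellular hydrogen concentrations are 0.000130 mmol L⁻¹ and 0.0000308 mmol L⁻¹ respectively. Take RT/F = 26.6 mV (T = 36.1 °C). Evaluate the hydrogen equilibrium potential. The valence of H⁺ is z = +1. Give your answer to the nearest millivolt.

-38 mV

E = (26.6/z) · ln([H⁺]_out/[H⁺]_in) with z = +1.
= (26.6/1) · ln(0.0000308/0.000130) = 26.60 · ln(0.2369)
= 26.60 · (-1.4400) = -38.30 mV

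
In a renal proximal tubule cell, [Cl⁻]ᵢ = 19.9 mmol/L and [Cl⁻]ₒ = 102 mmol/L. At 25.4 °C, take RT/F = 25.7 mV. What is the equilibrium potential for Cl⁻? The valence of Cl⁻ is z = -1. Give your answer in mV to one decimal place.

E = (25.7/z) · ln([Cl⁻]_out/[Cl⁻]_in) with z = -1.
For an anion, dividing by z = -1 reverses the sign.
= (25.7/-1) · ln(102/19.9) = -25.70 · ln(5.126)
= -25.70 · (1.6343) = -42.00 mV

-42.0 mV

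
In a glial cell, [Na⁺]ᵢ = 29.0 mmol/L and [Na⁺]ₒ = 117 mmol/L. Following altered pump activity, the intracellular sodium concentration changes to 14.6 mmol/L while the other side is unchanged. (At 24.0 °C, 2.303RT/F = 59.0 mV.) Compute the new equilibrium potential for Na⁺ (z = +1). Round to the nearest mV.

53 mV

After the shift: [Na⁺]_out = 117, [Na⁺]_in = 14.6 mmol/L.
E_new = (59.0/1)·log₁₀(117/14.6) = 59.00 · (0.9038) = 53.33 mV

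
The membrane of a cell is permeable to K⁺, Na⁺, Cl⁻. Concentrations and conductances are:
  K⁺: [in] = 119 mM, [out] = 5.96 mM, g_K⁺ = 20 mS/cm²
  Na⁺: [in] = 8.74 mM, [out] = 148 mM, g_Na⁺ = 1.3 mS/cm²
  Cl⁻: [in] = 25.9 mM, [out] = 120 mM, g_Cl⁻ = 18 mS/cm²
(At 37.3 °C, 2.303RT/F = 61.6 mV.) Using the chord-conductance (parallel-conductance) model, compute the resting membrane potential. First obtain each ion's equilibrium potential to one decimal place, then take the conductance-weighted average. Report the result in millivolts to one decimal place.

-57.0 mV

E_K⁺ = (61.6/1)·log₁₀(5.96/119) = -80.1 mV
E_Na⁺ = (61.6/1)·log₁₀(148/8.74) = 75.7 mV
E_Cl⁻ = (61.6/-1)·log₁₀(120/25.9) = -41.0 mV
Vm = (Σ gᵢEᵢ)/(Σ gᵢ) = (20·-80.1 + 1.3·75.7 + 18·-41.0) / (20 + 1.3 + 18)
= -2241.59 / 39.3 = -57.04 mV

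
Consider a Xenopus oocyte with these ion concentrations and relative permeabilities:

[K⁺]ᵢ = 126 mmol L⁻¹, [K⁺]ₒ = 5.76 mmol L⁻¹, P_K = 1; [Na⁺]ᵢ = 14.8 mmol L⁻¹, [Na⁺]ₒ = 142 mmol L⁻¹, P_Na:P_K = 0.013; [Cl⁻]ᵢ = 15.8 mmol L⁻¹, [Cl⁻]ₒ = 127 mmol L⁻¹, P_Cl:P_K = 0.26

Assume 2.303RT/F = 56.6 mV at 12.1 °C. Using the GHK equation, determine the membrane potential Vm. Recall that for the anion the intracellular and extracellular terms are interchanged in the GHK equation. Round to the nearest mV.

-64 mV

Vm = 56.6 · log₁₀[(Σ P·[cation]ₒ + Σ P·[anion]ᵢ) / (Σ P·[cation]ᵢ + Σ P·[anion]ₒ)]
Numerator = 1×5.76 + 0.013×142 + 0.26×15.8 = 11.71
Denominator = 1×126 + 0.013×14.8 + 0.26×127 = 159.2
Vm = 56.6 · log₁₀(0.073575) = 56.6 × (-1.1333) = -64.14 mV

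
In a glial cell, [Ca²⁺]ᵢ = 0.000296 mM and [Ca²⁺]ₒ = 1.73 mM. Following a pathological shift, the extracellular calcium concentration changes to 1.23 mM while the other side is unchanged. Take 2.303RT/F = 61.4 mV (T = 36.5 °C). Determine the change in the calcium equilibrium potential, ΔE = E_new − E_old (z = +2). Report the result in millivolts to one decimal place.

E_old = (61.4/2)·log₁₀(1.73/0.000296) = 115.64 mV
E_new = (61.4/2)·log₁₀(1.23/0.000296) = 111.09 mV
ΔE = 111.09 − (115.64) = -4.55 mV

-4.5 mV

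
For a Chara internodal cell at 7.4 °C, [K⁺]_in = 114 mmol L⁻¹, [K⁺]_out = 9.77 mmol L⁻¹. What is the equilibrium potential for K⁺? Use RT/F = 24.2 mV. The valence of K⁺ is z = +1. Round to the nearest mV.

-59 mV

E = (24.2/z) · ln([K⁺]_out/[K⁺]_in) with z = +1.
= (24.2/1) · ln(9.77/114) = 24.20 · ln(0.0857)
= 24.20 · (-2.4569) = -59.46 mV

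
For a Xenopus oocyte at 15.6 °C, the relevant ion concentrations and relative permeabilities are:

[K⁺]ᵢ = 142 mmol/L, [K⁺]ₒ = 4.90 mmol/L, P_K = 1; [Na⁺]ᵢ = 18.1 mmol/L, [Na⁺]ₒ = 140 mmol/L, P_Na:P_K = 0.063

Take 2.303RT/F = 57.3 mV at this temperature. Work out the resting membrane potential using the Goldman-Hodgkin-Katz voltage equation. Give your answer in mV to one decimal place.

-58.4 mV

Vm = 57.3 · log₁₀[(Σ P·[cation]ₒ + Σ P·[anion]ᵢ) / (Σ P·[cation]ᵢ + Σ P·[anion]ₒ)]
Numerator = 1×4.90 + 0.063×140 = 13.72
Denominator = 1×142 + 0.063×18.1 = 143.1
Vm = 57.3 · log₁₀(0.09585) = 57.3 × (-1.0184) = -58.35 mV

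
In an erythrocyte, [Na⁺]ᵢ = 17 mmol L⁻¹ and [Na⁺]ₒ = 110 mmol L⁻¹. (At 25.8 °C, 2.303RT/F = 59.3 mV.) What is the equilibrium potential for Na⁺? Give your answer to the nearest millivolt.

E = (59.3/z) · log₁₀([Na⁺]_out/[Na⁺]_in) with z = +1.
= (59.3/1) · log₁₀(110/17) = 59.30 · log₁₀(6.471)
= 59.30 · (0.8109) = 48.09 mV

48 mV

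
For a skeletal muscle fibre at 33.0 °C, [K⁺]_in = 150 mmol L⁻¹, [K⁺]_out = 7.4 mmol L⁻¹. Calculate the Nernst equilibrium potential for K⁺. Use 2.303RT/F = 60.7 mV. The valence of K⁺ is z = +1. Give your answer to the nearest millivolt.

-79 mV

E = (60.7/z) · log₁₀([K⁺]_out/[K⁺]_in) with z = +1.
= (60.7/1) · log₁₀(7.4/150) = 60.70 · log₁₀(0.04933)
= 60.70 · (-1.3069) = -79.33 mV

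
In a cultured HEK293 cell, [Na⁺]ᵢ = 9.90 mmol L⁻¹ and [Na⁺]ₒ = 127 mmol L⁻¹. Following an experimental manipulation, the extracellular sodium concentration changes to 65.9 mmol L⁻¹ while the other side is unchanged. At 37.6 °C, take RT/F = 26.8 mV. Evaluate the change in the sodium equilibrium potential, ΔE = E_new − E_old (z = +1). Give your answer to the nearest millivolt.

-18 mV

E_old = (26.8/1)·ln(127/9.90) = 68.38 mV
E_new = (26.8/1)·ln(65.9/9.90) = 50.80 mV
ΔE = 50.80 − (68.38) = -17.58 mV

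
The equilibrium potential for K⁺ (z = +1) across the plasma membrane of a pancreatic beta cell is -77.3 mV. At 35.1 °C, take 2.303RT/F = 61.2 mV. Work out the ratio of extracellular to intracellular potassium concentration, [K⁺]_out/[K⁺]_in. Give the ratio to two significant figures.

log₁₀([out]/[in]) = E·z/(61.2) = -77.3 × 1 / 61.2 = -1.2631
[out]/[in] = 10^(-1.2631) = 0.05457

0.055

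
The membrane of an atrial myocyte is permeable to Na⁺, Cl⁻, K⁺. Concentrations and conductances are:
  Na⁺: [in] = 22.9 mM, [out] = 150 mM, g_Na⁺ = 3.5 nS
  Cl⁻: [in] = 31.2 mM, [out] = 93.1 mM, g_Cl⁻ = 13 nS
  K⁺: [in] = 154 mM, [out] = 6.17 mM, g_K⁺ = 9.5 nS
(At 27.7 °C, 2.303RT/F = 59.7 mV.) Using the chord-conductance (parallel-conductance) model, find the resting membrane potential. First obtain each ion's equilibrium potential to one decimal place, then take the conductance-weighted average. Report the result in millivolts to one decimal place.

E_Na⁺ = (59.7/1)·log₁₀(150/22.9) = 48.7 mV
E_Cl⁻ = (59.7/-1)·log₁₀(93.1/31.2) = -28.3 mV
E_K⁺ = (59.7/1)·log₁₀(6.17/154) = -83.4 mV
Vm = (Σ gᵢEᵢ)/(Σ gᵢ) = (3.5·48.7 + 13·-28.3 + 9.5·-83.4) / (3.5 + 13 + 9.5)
= -989.75 / 26 = -38.07 mV

-38.1 mV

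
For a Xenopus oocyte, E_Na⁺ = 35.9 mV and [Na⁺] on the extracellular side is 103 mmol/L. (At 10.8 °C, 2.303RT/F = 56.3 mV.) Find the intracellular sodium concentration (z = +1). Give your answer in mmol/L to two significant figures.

24 mmol/L

Nernst: E = (56.3/1) · log₁₀([out]/[in]), so log₁₀([out]/[in]) = 35.9 × 1 / 56.3 = 0.6377.
[out]/[in] = 10^(0.6377) = 4.342.
[in] = 103 / 4.342 = 23.72 mmol/L.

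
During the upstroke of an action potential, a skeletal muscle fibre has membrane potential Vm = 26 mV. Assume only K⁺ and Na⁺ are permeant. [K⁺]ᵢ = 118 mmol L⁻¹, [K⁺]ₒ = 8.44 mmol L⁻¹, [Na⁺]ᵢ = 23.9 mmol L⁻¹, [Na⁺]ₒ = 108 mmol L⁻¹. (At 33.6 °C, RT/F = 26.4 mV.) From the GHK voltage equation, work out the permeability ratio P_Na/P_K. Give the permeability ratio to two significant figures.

Let α = P_Na/P_K. GHK: Vm = 26.4·ln[(Kₒ + α·Naₒ)/(Kᵢ + α·Naᵢ)].
e^(Vm/26.4) = e^(26.0/26.4) = 2.6774
So 2.6774·(Kᵢ + α·Naᵢ) = Kₒ + α·Naₒ → α = (2.6774·118.0 − 8.44) / (108.0 − 2.6774·23.9)
α = (315.9 − 8.44) / (108.0 − 63.99) = 307.5/44.01 = 6.987

7.0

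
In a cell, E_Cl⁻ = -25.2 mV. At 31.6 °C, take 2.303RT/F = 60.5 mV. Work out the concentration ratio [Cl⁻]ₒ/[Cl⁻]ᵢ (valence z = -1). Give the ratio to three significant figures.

log₁₀([out]/[in]) = E·z/(60.5) = -25.2 × -1 / 60.5 = 0.4165
[out]/[in] = 10^(0.4165) = 2.609

2.61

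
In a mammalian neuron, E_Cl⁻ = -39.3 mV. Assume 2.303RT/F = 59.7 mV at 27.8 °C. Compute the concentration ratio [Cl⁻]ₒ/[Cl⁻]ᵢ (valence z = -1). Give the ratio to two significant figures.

log₁₀([out]/[in]) = E·z/(59.7) = -39.3 × -1 / 59.7 = 0.6583
[out]/[in] = 10^(0.6583) = 4.553

4.6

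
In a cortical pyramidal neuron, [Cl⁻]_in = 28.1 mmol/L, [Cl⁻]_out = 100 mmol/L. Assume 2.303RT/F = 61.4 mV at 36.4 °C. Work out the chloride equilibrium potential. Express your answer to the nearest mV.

E = (61.4/z) · log₁₀([Cl⁻]_out/[Cl⁻]_in) with z = -1.
For an anion, dividing by z = -1 reverses the sign.
= (61.4/-1) · log₁₀(100/28.1) = -61.40 · log₁₀(3.559)
= -61.40 · (0.5513) = -33.85 mV

-34 mV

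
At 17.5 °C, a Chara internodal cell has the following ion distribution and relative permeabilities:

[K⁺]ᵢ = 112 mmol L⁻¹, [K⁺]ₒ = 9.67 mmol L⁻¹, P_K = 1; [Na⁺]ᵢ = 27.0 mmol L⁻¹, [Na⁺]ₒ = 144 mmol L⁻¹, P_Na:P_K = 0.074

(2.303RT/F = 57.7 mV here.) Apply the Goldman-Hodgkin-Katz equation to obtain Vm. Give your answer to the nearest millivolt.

Vm = 57.7 · log₁₀[(Σ P·[cation]ₒ + Σ P·[anion]ᵢ) / (Σ P·[cation]ᵢ + Σ P·[anion]ₒ)]
Numerator = 1×9.67 + 0.074×144 = 20.33
Denominator = 1×112 + 0.074×27.0 = 114
Vm = 57.7 · log₁₀(0.1783) = 57.7 × (-0.7488) = -43.21 mV

-43 mV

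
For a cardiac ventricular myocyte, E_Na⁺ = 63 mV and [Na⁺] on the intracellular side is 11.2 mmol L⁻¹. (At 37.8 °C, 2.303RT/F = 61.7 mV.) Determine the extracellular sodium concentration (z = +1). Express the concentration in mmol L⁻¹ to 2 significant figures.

120 mmol L⁻¹

Nernst: E = (61.7/1) · log₁₀([out]/[in]), so log₁₀([out]/[in]) = 63.0 × 1 / 61.7 = 1.0211.
[out]/[in] = 10^(1.0211) = 10.5.
[out] = 10.5 × 11.2 = 117.6 mmol L⁻¹.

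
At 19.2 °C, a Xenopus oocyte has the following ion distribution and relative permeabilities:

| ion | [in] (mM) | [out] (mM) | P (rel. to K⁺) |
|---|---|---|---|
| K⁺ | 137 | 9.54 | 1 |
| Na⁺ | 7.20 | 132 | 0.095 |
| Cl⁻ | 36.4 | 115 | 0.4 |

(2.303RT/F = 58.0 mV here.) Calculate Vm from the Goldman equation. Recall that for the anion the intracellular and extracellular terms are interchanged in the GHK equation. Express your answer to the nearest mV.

Vm = 58.0 · log₁₀[(Σ P·[cation]ₒ + Σ P·[anion]ᵢ) / (Σ P·[cation]ᵢ + Σ P·[anion]ₒ)]
Numerator = 1×9.54 + 0.095×132 + 0.4×36.4 = 36.64
Denominator = 1×137 + 0.095×7.20 + 0.4×115 = 183.7
Vm = 58.0 · log₁₀(0.19947) = 58.0 × (-0.7001) = -40.61 mV

-41 mV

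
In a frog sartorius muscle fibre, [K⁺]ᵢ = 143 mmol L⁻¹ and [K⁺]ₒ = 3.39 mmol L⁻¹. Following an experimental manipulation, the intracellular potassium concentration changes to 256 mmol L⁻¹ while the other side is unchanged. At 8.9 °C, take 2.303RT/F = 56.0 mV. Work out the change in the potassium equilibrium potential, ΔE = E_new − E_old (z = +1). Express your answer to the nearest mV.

E_old = (56.0/1)·log₁₀(3.39/143) = -91.01 mV
E_new = (56.0/1)·log₁₀(3.39/256) = -105.17 mV
ΔE = -105.17 − (-91.01) = -14.16 mV

-14 mV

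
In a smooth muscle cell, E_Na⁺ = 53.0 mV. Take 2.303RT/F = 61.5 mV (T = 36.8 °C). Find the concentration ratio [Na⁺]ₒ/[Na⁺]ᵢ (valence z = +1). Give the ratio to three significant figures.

7.27

log₁₀([out]/[in]) = E·z/(61.5) = 53.0 × 1 / 61.5 = 0.8618
[out]/[in] = 10^(0.8618) = 7.274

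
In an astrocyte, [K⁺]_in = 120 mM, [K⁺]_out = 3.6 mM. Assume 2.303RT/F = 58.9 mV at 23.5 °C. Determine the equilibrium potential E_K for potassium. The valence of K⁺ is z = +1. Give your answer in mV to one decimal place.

E = (58.9/z) · log₁₀([K⁺]_out/[K⁺]_in) with z = +1.
= (58.9/1) · log₁₀(3.6/120) = 58.90 · log₁₀(0.03)
= 58.90 · (-1.5229) = -89.70 mV

-89.7 mV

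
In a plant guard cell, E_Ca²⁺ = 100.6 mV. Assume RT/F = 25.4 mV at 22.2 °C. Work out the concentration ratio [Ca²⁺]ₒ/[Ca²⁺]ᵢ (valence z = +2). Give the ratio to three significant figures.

2760

ln([out]/[in]) = E·z/(25.4) = 100.6 × 2 / 25.4 = 7.9213
[out]/[in] = e^(7.9213) = 2755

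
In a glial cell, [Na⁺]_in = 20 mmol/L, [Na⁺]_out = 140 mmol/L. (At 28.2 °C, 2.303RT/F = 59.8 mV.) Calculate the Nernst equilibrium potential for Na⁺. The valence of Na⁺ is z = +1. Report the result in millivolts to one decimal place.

E = (59.8/z) · log₁₀([Na⁺]_out/[Na⁺]_in) with z = +1.
= (59.8/1) · log₁₀(140/20) = 59.80 · log₁₀(7)
= 59.80 · (0.8451) = 50.54 mV

50.5 mV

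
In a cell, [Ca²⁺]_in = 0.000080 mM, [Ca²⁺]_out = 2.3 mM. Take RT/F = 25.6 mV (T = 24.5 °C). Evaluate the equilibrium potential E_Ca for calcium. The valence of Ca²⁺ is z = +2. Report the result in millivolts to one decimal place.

131.4 mV

E = (25.6/z) · ln([Ca²⁺]_out/[Ca²⁺]_in) with z = +2.
= (25.6/2) · ln(2.3/0.000080) = 12.80 · ln(2.875e+04)
= 12.80 · (10.2664) = 131.41 mV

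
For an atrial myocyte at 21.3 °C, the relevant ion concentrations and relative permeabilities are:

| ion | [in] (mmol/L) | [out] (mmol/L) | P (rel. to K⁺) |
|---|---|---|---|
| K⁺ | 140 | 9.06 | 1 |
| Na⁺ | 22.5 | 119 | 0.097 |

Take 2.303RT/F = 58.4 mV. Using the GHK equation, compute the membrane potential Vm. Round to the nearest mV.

-49 mV

Vm = 58.4 · log₁₀[(Σ P·[cation]ₒ + Σ P·[anion]ᵢ) / (Σ P·[cation]ᵢ + Σ P·[anion]ₒ)]
Numerator = 1×9.06 + 0.097×119 = 20.6
Denominator = 1×140 + 0.097×22.5 = 142.2
Vm = 58.4 · log₁₀(0.14491) = 58.4 × (-0.8389) = -48.99 mV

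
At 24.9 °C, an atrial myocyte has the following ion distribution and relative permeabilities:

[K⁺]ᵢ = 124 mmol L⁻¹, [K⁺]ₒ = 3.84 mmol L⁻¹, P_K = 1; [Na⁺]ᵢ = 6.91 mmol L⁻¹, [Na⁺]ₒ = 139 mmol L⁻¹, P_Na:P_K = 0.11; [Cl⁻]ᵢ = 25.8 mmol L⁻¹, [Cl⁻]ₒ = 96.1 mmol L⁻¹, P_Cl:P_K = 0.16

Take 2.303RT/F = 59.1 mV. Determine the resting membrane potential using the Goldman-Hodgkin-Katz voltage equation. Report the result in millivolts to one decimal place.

Vm = 59.1 · log₁₀[(Σ P·[cation]ₒ + Σ P·[anion]ᵢ) / (Σ P·[cation]ᵢ + Σ P·[anion]ₒ)]
Numerator = 1×3.84 + 0.11×139 + 0.16×25.8 = 23.26
Denominator = 1×124 + 0.11×6.91 + 0.16×96.1 = 140.1
Vm = 59.1 · log₁₀(0.16597) = 59.1 × (-0.7800) = -46.10 mV

-46.1 mV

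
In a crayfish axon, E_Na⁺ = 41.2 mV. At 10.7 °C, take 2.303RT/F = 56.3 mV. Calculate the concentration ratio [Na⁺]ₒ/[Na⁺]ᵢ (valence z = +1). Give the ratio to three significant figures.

log₁₀([out]/[in]) = E·z/(56.3) = 41.2 × 1 / 56.3 = 0.7318
[out]/[in] = 10^(0.7318) = 5.393

5.39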